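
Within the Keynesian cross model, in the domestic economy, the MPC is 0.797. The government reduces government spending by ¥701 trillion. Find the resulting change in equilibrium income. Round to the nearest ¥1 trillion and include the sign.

Expenditure multiplier = 1/(1 − MPC) = 1/(1 − 0.797) = 1/0.203 ≈ 4.926.
ΔY = k × ΔG = (−¥701 trillion) / 0.203 ≈ −¥3,453 trillion.

−¥3,453 trillion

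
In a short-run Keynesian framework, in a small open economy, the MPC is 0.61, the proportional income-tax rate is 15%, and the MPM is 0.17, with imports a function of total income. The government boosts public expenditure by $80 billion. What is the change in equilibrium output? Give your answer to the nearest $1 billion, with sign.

Spending multiplier = 1/(1 − c(1−t) + m) = 1/(1 − 0.61×0.85 + 0.17) = 1/0.6515 ≈ 1.535.
ΔY = k × ΔG = (+$80 billion) / 0.6515 ≈ +$123 billion.

+$123 billion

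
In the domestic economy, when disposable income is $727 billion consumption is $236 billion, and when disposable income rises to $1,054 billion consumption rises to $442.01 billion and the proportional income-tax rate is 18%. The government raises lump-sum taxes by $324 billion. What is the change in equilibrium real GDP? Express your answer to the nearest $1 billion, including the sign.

MPC = ΔC/ΔYd = (442.01 − 236)/(1,054 − 727) = 206.01/327 = 0.63.
A lump-sum tax change of +$324 billion shifts disposable income by −$324 billion; first-round consumption changes by −c × ΔT = −0.63 × (+$324 billion) = −$204.12 billion.
Expenditure multiplier = 1/(1 − c(1−t)) = 1/(1 − 0.63×0.82) = 1/0.4834 ≈ 2.069.
The tax multiplier is −c × k ≈ −1.303, so ΔY = k × (−c·ΔT) = (−$204.12 billion) / 0.4834 ≈ −$422 billion.

−$422 billion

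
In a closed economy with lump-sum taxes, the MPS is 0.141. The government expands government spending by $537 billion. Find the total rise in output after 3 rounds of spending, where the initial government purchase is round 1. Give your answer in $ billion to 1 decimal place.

MPC = 1 − MPS = 1 − 0.141 = 0.859.
Round 1 adds ΔG = $537 billion; each later round is MPC = 0.859 times the previous.
After 3 rounds: 537 + 461.283 + 396.242097 = ΔG·(1 − c^3)/(1 − c) = 537 × (1 − 0.633839779)/0.141 ≈ $1,394.5 billion.

$1,394.5 billion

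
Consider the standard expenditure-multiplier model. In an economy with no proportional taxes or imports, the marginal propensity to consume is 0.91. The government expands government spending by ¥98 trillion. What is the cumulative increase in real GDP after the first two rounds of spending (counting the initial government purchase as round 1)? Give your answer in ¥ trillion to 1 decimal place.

Round 1 adds ΔG = ¥98 trillion; each later round is MPC = 0.91 times the previous.
After 2 rounds: 98 + 89.18 = ΔG·(1 − c^2)/(1 − c) = 98 × (1 − 0.8281)/0.09 ≈ ¥187.2 trillion.

¥187.2 trillion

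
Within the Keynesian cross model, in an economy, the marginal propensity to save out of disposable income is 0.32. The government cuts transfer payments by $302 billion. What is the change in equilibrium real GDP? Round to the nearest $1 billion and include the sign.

−$642 billion

MPC = 1 − MPS = 1 − 0.32 = 0.68.
The transfer change shifts disposable income by −$302 billion, so first-round consumption changes by c·ΔTR = 0.68 × (−$302 billion) = −$205.36 billion.
Expenditure multiplier = 1/(1 − MPC) = 1/(1 − 0.68) = 1/0.32 = 3.125.
The transfer multiplier is c × k = 2.125, so ΔY = k × (c·ΔTR) = (−$205.36 billion) / 0.32 ≈ −$642 billion.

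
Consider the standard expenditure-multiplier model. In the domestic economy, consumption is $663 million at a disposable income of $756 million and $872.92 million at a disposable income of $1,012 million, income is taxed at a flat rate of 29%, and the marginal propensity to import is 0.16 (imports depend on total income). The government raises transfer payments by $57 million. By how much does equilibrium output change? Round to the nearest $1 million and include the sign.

MPC = ΔC/ΔYd = (872.92 − 663)/(1,012 − 756) = 209.92/256 = 0.82.
The transfer change shifts disposable income by +$57 million, so first-round consumption changes by c·ΔTR = 0.82 × (+$57 million) = +$46.74 million.
Expenditure multiplier = 1/(1 − c(1−t) + m) = 1/(1 − 0.82×0.71 + 0.16) = 1/0.5778 ≈ 1.731.
The transfer multiplier is c × k ≈ 1.419, so ΔY = k × (c·ΔTR) = (+$46.74 million) / 0.5778 ≈ +$81 million.

+$81 million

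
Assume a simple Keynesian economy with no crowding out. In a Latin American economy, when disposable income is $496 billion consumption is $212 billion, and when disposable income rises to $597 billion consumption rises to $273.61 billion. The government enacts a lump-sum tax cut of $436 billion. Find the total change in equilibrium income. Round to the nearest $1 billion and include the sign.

MPC = ΔC/ΔYd = (273.61 − 212)/(597 − 496) = 61.61/101 = 0.61.
A lump-sum tax change of −$436 billion shifts disposable income by +$436 billion; first-round consumption changes by −c × ΔT = −0.61 × (−$436 billion) = +$265.96 billion.
Expenditure multiplier = 1/(1 − MPC) = 1/(1 − 0.61) = 1/0.39 ≈ 2.564.
The tax multiplier is −c × k ≈ −1.564, so ΔY = k × (−c·ΔT) = (+$265.96 billion) / 0.39 ≈ +$682 billion.

+$682 billion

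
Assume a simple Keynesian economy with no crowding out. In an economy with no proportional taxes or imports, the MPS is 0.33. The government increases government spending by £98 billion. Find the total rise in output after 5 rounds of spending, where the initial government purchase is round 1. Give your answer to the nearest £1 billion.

MPC = 1 − MPS = 1 − 0.33 = 0.67.
Round 1 adds ΔG = £98 billion; each later round is MPC = 0.67 times the previous.
After 5 rounds: 98 + 65.66 + 43.9922 + 29.474774 + 19.74809858 = ΔG·(1 − c^5)/(1 − c) = 98 × (1 − 0.1350125107)/0.33 ≈ £257 billion.

£257 billion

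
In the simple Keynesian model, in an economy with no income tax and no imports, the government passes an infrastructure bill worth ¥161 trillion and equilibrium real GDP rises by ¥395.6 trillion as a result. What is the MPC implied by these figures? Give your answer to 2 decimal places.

Implied spending multiplier k = ΔY/ΔG = 395.6/161 ≈ 2.4571.
Since k = 1/(1 − MPC), MPC = 1 − 1/k = 1 − ΔG/ΔY = 1 − 161/395.6 ≈ 0.59.

0.59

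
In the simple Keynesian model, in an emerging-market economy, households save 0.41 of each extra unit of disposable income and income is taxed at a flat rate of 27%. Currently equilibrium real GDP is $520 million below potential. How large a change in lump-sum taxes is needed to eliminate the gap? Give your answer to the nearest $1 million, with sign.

MPC = 1 − MPS = 1 − 0.41 = 0.59.
Spending multiplier = 1/(1 − c(1−t)) = 1/(1 − 0.59×0.73) = 1/0.5693 ≈ 1.757.
Tax multiplier = −c·k = −0.59/0.5693 ≈ −1.036. Need ΔY = +$520 million, so ΔT = ΔY/(−c·k) = −(+$520 million) × 0.5693 / 0.59 ≈ −$502 million.
The government should cut lump-sum taxes by $502 million.

−$502 million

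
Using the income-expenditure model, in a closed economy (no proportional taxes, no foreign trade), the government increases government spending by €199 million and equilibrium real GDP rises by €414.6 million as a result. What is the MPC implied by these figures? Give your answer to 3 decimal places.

Implied spending multiplier k = ΔY/ΔG = 414.6/199 ≈ 2.0834.
Since k = 1/(1 − MPC), MPC = 1 − 1/k = 1 − ΔG/ΔY = 1 − 199/414.6 ≈ 0.520.

0.520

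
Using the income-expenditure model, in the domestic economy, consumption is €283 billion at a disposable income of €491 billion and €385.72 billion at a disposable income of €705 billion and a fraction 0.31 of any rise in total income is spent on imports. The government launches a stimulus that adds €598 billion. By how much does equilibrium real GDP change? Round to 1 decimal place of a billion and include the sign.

+€720.5 billion

MPC = ΔC/ΔYd = (385.72 − 283)/(705 − 491) = 102.72/214 = 0.48.
Expenditure multiplier = 1/(1 − c + m) = 1/(1 − 0.48 + 0.31) = 1/0.83 ≈ 1.205.
ΔY = k × ΔG = (+€598 billion) / 0.83 ≈ +€720.5 billion.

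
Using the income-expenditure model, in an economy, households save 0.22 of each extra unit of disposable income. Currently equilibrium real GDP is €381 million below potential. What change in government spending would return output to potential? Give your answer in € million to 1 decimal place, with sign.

MPC = 1 − MPS = 1 − 0.22 = 0.78.
Spending multiplier = 1/(1 − MPC) = 1/(1 − 0.78) = 1/0.22 ≈ 4.545.
Need ΔY = +€381 million, so ΔG = ΔY/k = (+€381 million) × 0.22 ≈ +€83.8 million.
The government should increase government spending by €83.8 million.

+€83.8 million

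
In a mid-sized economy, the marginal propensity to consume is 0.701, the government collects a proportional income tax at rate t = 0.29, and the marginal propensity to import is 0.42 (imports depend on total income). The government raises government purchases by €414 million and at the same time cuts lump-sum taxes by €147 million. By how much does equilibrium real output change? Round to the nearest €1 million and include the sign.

Expenditure multiplier = 1/(1 − c(1−t) + m) = 1/(1 − 0.701×0.71 + 0.42) = 1/0.92229 ≈ 1.084.
ΔG contributes k·ΔG = (+€414 million) / 0.92229 ≈ +€448.9 million.
ΔT of −€147 million changes first-round spending by −c·ΔT = +€103.047 million, contributing k·(−c·ΔT) = (+€103.047 million) / 0.92229 ≈ +€111.7 million.
Net ΔY = k(ΔG − c·ΔT) = (+€517.047 million) / 0.92229 ≈ +€561 million.

+€561 million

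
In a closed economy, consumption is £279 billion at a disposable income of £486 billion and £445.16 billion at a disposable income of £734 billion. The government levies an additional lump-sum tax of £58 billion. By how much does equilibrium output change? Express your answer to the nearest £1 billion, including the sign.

−£118 billion

MPC = ΔC/ΔYd = (445.16 − 279)/(734 − 486) = 166.16/248 = 0.67.
A lump-sum tax change of +£58 billion shifts disposable income by −£58 billion; first-round consumption changes by −c × ΔT = −0.67 × (+£58 billion) = −£38.86 billion.
Expenditure multiplier = 1/(1 − MPC) = 1/(1 − 0.67) = 1/0.33 ≈ 3.03.
The tax multiplier is −c × k ≈ −2.03, so ΔY = k × (−c·ΔT) = (−£38.86 billion) / 0.33 ≈ −£118 billion.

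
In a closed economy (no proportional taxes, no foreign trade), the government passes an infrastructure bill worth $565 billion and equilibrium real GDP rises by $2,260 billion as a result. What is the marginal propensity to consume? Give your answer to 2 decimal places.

0.75

Implied spending multiplier k = ΔY/ΔG = 2,260/565 = 4.
Since k = 1/(1 − MPC), MPC = 1 − 1/k = 1 − ΔG/ΔY = 1 − 565/2,260 = 0.75.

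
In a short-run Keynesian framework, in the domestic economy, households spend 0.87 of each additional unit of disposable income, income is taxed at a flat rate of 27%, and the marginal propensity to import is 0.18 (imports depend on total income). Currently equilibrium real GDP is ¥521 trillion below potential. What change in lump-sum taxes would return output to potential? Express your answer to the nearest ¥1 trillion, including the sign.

Spending multiplier = 1/(1 − c(1−t) + m) = 1/(1 − 0.87×0.73 + 0.18) = 1/0.5449 ≈ 1.835.
Tax multiplier = −c·k = −0.87/0.5449 ≈ −1.597. Need ΔY = +¥521 trillion, so ΔT = ΔY/(−c·k) = −(+¥521 trillion) × 0.5449 / 0.87 ≈ −¥326 trillion.
The government should cut lump-sum taxes by ¥326 trillion.

−¥326 trillion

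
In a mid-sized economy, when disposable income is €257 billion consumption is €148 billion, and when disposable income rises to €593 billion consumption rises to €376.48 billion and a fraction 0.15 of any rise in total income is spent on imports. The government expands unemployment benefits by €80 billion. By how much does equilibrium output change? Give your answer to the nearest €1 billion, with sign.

MPC = ΔC/ΔYd = (376.48 − 148)/(593 − 257) = 228.48/336 = 0.68.
The transfer change shifts disposable income by +€80 billion, so first-round consumption changes by c·ΔTR = 0.68 × (+€80 billion) = +€54.4 billion.
Expenditure multiplier = 1/(1 − c + m) = 1/(1 − 0.68 + 0.15) = 1/0.47 ≈ 2.128.
The transfer multiplier is c × k ≈ 1.447, so ΔY = k × (c·ΔTR) = (+€54.4 billion) / 0.47 ≈ +€116 billion.

+€116 billion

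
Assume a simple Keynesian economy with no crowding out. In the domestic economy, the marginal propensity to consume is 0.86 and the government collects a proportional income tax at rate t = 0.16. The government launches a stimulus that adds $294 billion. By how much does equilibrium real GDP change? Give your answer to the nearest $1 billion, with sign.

+$1,059 billion

Spending multiplier = 1/(1 − c(1−t)) = 1/(1 − 0.86×0.84) = 1/0.2776 ≈ 3.602.
ΔY = k × ΔG = (+$294 billion) / 0.2776 ≈ +$1,059 billion.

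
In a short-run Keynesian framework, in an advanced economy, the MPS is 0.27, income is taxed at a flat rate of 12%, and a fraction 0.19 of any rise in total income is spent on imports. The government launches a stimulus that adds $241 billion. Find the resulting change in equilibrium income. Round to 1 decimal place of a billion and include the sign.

+$440.1 billion

MPC = 1 − MPS = 1 − 0.27 = 0.73.
Spending multiplier = 1/(1 − c(1−t) + m) = 1/(1 − 0.73×0.88 + 0.19) = 1/0.5476 ≈ 1.826.
ΔY = k × ΔG = (+$241 billion) / 0.5476 ≈ +$440.1 billion.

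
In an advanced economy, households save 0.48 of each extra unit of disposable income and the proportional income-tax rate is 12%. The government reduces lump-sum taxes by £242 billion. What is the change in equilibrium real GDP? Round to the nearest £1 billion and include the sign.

MPC = 1 − MPS = 1 − 0.48 = 0.52.
A lump-sum tax change of −£242 billion shifts disposable income by +£242 billion; first-round consumption changes by −c × ΔT = −0.52 × (−£242 billion) = +£125.84 billion.
Expenditure multiplier = 1/(1 − c(1−t)) = 1/(1 − 0.52×0.88) = 1/0.5424 ≈ 1.844.
The tax multiplier is −c × k ≈ −0.959, so ΔY = k × (−c·ΔT) = (+£125.84 billion) / 0.5424 ≈ +£232 billion.

+£232 billion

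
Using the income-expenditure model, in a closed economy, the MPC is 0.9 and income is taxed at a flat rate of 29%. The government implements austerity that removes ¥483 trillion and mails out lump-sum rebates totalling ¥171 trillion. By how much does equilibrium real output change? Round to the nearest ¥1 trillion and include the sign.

−¥912 trillion

Expenditure multiplier = 1/(1 − c(1−t)) = 1/(1 − 0.9×0.71) = 1/0.361 ≈ 2.77.
ΔG contributes k·ΔG = (−¥483 trillion) / 0.361 ≈ −¥1,338 trillion.
ΔT of −¥171 trillion changes first-round spending by −c·ΔT = +¥153.9 trillion, contributing k·(−c·ΔT) = (+¥153.9 trillion) / 0.361 ≈ +¥426.3 trillion.
Net ΔY = k(ΔG − c·ΔT) = (−¥329.1 trillion) / 0.361 ≈ −¥912 trillion.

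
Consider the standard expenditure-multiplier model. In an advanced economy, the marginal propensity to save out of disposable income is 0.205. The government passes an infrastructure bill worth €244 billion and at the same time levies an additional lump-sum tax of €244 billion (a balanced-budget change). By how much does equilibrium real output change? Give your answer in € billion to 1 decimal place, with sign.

MPC = 1 − MPS = 1 − 0.205 = 0.795.
Expenditure multiplier = 1/(1 − MPC) = 1/(1 − 0.795) = 1/0.205 ≈ 4.878.
ΔG contributes k·ΔG = (+€244 billion) / 0.205 ≈ +€1,190.2 billion.
ΔT of +€244 billion changes first-round spending by −c·ΔT = −€193.98 billion, contributing k·(−c·ΔT) = (−€193.98 billion) / 0.205 ≈ −€946.2 billion.
With ΔG = ΔT and no other leakages, the balanced-budget multiplier is 1, so ΔY = ΔG = +€244 billion.

+€244.0 billion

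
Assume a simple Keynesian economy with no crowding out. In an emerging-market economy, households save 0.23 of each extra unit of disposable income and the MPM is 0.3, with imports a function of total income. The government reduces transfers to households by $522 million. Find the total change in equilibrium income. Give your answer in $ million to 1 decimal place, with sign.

−$758.4 million

MPC = 1 − MPS = 1 − 0.23 = 0.77.
The transfer change shifts disposable income by −$522 million, so first-round consumption changes by c·ΔTR = 0.77 × (−$522 million) = −$401.94 million.
Expenditure multiplier = 1/(1 − c + m) = 1/(1 − 0.77 + 0.3) = 1/0.53 ≈ 1.887.
The transfer multiplier is c × k ≈ 1.453, so ΔY = k × (c·ΔTR) = (−$401.94 million) / 0.53 ≈ −$758.4 million.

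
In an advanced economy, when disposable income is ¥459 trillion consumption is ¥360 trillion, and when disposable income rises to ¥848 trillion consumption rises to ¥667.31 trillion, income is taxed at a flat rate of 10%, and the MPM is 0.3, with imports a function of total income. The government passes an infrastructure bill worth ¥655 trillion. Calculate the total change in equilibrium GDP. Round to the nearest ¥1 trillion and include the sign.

+¥1,112 trillion

MPC = ΔC/ΔYd = (667.31 − 360)/(848 − 459) = 307.31/389 = 0.79.
Expenditure multiplier = 1/(1 − c(1−t) + m) = 1/(1 − 0.79×0.9 + 0.3) = 1/0.589 ≈ 1.698.
ΔY = k × ΔG = (+¥655 trillion) / 0.589 ≈ +¥1,112 trillion.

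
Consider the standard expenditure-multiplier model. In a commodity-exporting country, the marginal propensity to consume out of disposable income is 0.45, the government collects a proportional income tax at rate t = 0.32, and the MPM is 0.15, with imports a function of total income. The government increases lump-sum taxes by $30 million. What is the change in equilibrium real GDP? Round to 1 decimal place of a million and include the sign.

−$16.0 million

A lump-sum tax change of +$30 million shifts disposable income by −$30 million; first-round consumption changes by −c × ΔT = −0.45 × (+$30 million) = −$13.5 million.
Expenditure multiplier = 1/(1 − c(1−t) + m) = 1/(1 − 0.45×0.68 + 0.15) = 1/0.844 ≈ 1.185.
The tax multiplier is −c × k ≈ −0.533, so ΔY = k × (−c·ΔT) = (−$13.5 million) / 0.844 ≈ −$16 million.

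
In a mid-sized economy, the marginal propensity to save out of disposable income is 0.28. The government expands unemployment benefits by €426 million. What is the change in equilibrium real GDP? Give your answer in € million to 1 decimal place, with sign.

MPC = 1 − MPS = 1 − 0.28 = 0.72.
The transfer change shifts disposable income by +€426 million, so first-round consumption changes by c·ΔTR = 0.72 × (+€426 million) = +€306.72 million.
Expenditure multiplier = 1/(1 − MPC) = 1/(1 − 0.72) = 1/0.28 ≈ 3.571.
The transfer multiplier is c × k ≈ 2.571, so ΔY = k × (c·ΔTR) = (+€306.72 million) / 0.28 ≈ +€1,095.4 million.

+€1,095.4 million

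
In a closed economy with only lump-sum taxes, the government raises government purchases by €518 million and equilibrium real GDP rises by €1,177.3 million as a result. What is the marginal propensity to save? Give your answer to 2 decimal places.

0.44

Implied spending multiplier k = ΔY/ΔG = 1,177.3/518 ≈ 2.2728.
Since k = 1/(1 − MPC), MPC = 1 − 1/k = 1 − ΔG/ΔY = 1 − 518/1,177.3 ≈ 0.56.
MPS = 1 − MPC = 0.44.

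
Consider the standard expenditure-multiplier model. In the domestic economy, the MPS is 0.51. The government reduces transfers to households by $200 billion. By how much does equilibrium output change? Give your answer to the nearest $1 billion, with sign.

MPC = 1 − MPS = 1 − 0.51 = 0.49.
The transfer change shifts disposable income by −$200 billion, so first-round consumption changes by c·ΔTR = 0.49 × (−$200 billion) = −$98 billion.
Expenditure multiplier = 1/(1 − MPC) = 1/(1 − 0.49) = 1/0.51 ≈ 1.961.
The transfer multiplier is c × k ≈ 0.961, so ΔY = k × (c·ΔTR) = (−$98 billion) / 0.51 ≈ −$192 billion.

−$192 billion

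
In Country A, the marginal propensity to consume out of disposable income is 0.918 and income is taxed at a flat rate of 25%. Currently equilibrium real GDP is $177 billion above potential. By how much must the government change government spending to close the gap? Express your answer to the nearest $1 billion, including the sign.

Spending multiplier = 1/(1 − c(1−t)) = 1/(1 − 0.918×0.75) = 1/0.3115 ≈ 3.21.
Need ΔY = −$177 billion, so ΔG = ΔY/k = (−$177 billion) × 0.3115 ≈ −$55 billion.
The government should cut government spending by $55 billion.

−$55 billion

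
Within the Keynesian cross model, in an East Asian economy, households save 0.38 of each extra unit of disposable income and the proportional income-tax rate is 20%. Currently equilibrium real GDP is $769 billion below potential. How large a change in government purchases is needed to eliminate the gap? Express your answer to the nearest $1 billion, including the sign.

+$388 billion

MPC = 1 − MPS = 1 − 0.38 = 0.62.
Spending multiplier = 1/(1 − c(1−t)) = 1/(1 − 0.62×0.8) = 1/0.504 ≈ 1.984.
Need ΔY = +$769 billion, so ΔG = ΔY/k = (+$769 billion) × 0.504 ≈ +$388 billion.
The government should increase government purchases by $388 billion.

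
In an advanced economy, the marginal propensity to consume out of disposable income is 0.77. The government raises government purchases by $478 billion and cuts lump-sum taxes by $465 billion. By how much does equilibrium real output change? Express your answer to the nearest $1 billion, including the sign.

+$3,635 billion

Expenditure multiplier = 1/(1 − MPC) = 1/(1 − 0.77) = 1/0.23 ≈ 4.348.
ΔG contributes k·ΔG = (+$478 billion) / 0.23 ≈ +$2,078.3 billion.
ΔT of −$465 billion changes first-round spending by −c·ΔT = +$358.05 billion, contributing k·(−c·ΔT) = (+$358.05 billion) / 0.23 ≈ +$1,556.7 billion.
Net ΔY = k(ΔG − c·ΔT) = (+$836.05 billion) / 0.23 = +$3,635 billion.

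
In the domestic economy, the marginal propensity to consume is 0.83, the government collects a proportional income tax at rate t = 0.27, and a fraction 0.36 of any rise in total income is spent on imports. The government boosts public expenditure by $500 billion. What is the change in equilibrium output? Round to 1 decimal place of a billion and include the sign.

+$663.0 billion

Government-spending multiplier = 1/(1 − c(1−t) + m) = 1/(1 − 0.83×0.73 + 0.36) = 1/0.7541 ≈ 1.326.
ΔY = k × ΔG = (+$500 billion) / 0.7541 ≈ +$663 billion.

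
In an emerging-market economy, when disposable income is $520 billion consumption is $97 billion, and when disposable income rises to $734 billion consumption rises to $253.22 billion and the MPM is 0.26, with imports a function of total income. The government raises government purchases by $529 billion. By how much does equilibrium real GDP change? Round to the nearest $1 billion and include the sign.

MPC = ΔC/ΔYd = (253.22 − 97)/(734 − 520) = 156.22/214 = 0.73.
Expenditure multiplier = 1/(1 − c + m) = 1/(1 − 0.73 + 0.26) = 1/0.53 ≈ 1.887.
ΔY = k × ΔG = (+$529 billion) / 0.53 ≈ +$998 billion.

+$998 billion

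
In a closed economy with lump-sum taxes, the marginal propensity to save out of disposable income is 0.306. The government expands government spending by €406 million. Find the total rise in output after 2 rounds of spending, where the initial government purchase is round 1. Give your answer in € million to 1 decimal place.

€687.8 million

MPC = 1 − MPS = 1 − 0.306 = 0.694.
Round 1 adds ΔG = €406 million; each later round is MPC = 0.694 times the previous.
After 2 rounds: 406 + 281.764 = ΔG·(1 − c^2)/(1 − c) = 406 × (1 − 0.481636)/0.306 ≈ €687.8 million.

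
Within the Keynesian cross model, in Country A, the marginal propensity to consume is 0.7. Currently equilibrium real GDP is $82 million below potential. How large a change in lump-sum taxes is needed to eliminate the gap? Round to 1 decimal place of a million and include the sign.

−$35.1 million

Spending multiplier = 1/(1 − MPC) = 1/(1 − 0.7) = 1/0.3 ≈ 3.333.
Tax multiplier = −c·k = −0.7/0.3 ≈ −2.333. Need ΔY = +$82 million, so ΔT = ΔY/(−c·k) = −(+$82 million) × 0.3 / 0.7 ≈ −$35.1 million.
The government should cut lump-sum taxes by $35.1 million.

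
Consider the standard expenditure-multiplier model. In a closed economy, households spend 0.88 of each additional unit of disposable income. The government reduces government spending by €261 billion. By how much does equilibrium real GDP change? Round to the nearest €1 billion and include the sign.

Government-spending multiplier = 1/(1 − MPC) = 1/(1 − 0.88) = 1/0.12 ≈ 8.333.
ΔY = k × ΔG = (−€261 billion) / 0.12 = −€2,175 billion.

−€2,175 billion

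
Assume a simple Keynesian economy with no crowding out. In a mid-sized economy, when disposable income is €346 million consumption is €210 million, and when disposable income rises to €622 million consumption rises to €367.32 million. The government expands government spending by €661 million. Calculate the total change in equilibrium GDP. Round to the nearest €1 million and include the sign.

MPC = ΔC/ΔYd = (367.32 − 210)/(622 − 346) = 157.32/276 = 0.57.
Government-spending multiplier = 1/(1 − MPC) = 1/(1 − 0.57) = 1/0.43 ≈ 2.326.
ΔY = k × ΔG = (+€661 million) / 0.43 ≈ +€1,537 million.

+€1,537 million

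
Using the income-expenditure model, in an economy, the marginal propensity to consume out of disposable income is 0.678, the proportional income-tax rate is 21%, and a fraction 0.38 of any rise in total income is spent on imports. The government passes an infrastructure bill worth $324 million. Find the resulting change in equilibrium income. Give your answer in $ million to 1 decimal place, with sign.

Expenditure multiplier = 1/(1 − c(1−t) + m) = 1/(1 − 0.678×0.79 + 0.38) = 1/0.84438 ≈ 1.184.
ΔY = k × ΔG = (+$324 million) / 0.84438 ≈ +$383.7 million.

+$383.7 million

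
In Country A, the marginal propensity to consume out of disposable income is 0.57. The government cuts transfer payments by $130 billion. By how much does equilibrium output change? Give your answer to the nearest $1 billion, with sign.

−$172 billion

The transfer change shifts disposable income by −$130 billion, so first-round consumption changes by c·ΔTR = 0.57 × (−$130 billion) = −$74.1 billion.
Expenditure multiplier = 1/(1 − MPC) = 1/(1 − 0.57) = 1/0.43 ≈ 2.326.
The transfer multiplier is c × k ≈ 1.326, so ΔY = k × (c·ΔTR) = (−$74.1 billion) / 0.43 ≈ −$172 billion.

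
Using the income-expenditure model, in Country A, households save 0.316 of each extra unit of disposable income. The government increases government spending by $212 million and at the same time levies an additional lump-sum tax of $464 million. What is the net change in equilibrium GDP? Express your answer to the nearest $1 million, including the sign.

MPC = 1 − MPS = 1 − 0.316 = 0.684.
Expenditure multiplier = 1/(1 − MPC) = 1/(1 − 0.684) = 1/0.316 ≈ 3.165.
ΔG contributes k·ΔG = (+$212 million) / 0.316 ≈ +$670.9 million.
ΔT of +$464 million changes first-round spending by −c·ΔT = −$317.376 million, contributing k·(−c·ΔT) = (−$317.376 million) / 0.316 ≈ −$1,004.4 million.
Net ΔY = k(ΔG − c·ΔT) = (−$105.376 million) / 0.316 ≈ −$333 million.

−$333 million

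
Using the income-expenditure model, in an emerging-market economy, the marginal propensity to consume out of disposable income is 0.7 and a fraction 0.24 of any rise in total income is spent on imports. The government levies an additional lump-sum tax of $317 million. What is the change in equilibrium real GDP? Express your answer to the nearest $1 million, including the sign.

A lump-sum tax change of +$317 million shifts disposable income by −$317 million; first-round consumption changes by −c × ΔT = −0.7 × (+$317 million) = −$221.9 million.
Expenditure multiplier = 1/(1 − c + m) = 1/(1 − 0.7 + 0.24) = 1/0.54 ≈ 1.852.
The tax multiplier is −c × k ≈ −1.296, so ΔY = k × (−c·ΔT) = (−$221.9 million) / 0.54 ≈ −$411 million.

−$411 million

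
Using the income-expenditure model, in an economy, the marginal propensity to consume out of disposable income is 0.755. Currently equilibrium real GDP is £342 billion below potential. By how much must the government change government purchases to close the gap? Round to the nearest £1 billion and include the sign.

+£84 billion

Spending multiplier = 1/(1 − MPC) = 1/(1 − 0.755) = 1/0.245 ≈ 4.082.
Need ΔY = +£342 billion, so ΔG = ΔY/k = (+£342 billion) × 0.245 ≈ +£84 billion.
The government should increase government purchases by £84 billion.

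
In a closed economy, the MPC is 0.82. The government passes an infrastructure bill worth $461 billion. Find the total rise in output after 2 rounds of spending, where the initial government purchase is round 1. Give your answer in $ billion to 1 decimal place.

$839.0 billion

Round 1 adds ΔG = $461 billion; each later round is MPC = 0.82 times the previous.
After 2 rounds: 461 + 378.02 = ΔG·(1 − c^2)/(1 − c) = 461 × (1 − 0.6724)/0.18 ≈ $839 billion.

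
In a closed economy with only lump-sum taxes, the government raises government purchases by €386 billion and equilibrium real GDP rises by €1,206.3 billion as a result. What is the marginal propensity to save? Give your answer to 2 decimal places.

Implied spending multiplier k = ΔY/ΔG = 1,206.3/386 ≈ 3.1251.
Since k = 1/(1 − MPC), MPC = 1 − 1/k = 1 − ΔG/ΔY = 1 − 386/1,206.3 ≈ 0.68.
MPS = 1 − MPC = 0.32.

0.32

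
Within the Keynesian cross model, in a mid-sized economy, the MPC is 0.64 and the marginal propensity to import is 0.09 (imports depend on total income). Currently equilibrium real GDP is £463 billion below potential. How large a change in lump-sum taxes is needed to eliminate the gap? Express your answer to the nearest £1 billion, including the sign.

Spending multiplier = 1/(1 − c + m) = 1/(1 − 0.64 + 0.09) = 1/0.45 ≈ 2.222.
Tax multiplier = −c·k = −0.64/0.45 ≈ −1.422. Need ΔY = +£463 billion, so ΔT = ΔY/(−c·k) = −(+£463 billion) × 0.45 / 0.64 ≈ −£326 billion.
The government should cut lump-sum taxes by £326 billion.

−£326 billion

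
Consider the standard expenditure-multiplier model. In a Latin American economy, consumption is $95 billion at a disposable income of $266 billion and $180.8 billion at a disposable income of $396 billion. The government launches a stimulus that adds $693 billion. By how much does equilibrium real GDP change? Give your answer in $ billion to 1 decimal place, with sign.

+$2,038.2 billion

MPC = ΔC/ΔYd = (180.8 − 95)/(396 − 266) = 85.8/130 = 0.66.
Spending multiplier = 1/(1 − MPC) = 1/(1 − 0.66) = 1/0.34 ≈ 2.941.
ΔY = k × ΔG = (+$693 billion) / 0.34 ≈ +$2,038.2 billion.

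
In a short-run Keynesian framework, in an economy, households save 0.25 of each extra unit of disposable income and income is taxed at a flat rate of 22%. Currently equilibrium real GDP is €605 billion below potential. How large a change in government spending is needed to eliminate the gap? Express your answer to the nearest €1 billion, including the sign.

+€251 billion

MPC = 1 − MPS = 1 − 0.25 = 0.75.
Spending multiplier = 1/(1 − c(1−t)) = 1/(1 − 0.75×0.78) = 1/0.415 ≈ 2.41.
Need ΔY = +€605 billion, so ΔG = ΔY/k = (+€605 billion) × 0.415 ≈ +€251 billion.
The government should increase government spending by €251 billion.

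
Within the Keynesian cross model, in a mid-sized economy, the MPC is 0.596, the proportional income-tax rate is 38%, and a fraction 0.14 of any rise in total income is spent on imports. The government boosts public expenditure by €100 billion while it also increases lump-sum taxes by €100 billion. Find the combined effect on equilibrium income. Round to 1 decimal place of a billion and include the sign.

Expenditure multiplier = 1/(1 − c(1−t) + m) = 1/(1 − 0.596×0.62 + 0.14) = 1/0.77048 ≈ 1.298.
ΔG contributes k·ΔG = (+€100 billion) / 0.77048 ≈ +€129.8 billion.
ΔT of +€100 billion changes first-round spending by −c·ΔT = −€59.6 billion, contributing k·(−c·ΔT) = (−€59.6 billion) / 0.77048 ≈ −€77.4 billion.
Net ΔY = k(ΔG − c·ΔT) = (+€40.4 billion) / 0.77048 ≈ +€52.4 billion.

+€52.4 billion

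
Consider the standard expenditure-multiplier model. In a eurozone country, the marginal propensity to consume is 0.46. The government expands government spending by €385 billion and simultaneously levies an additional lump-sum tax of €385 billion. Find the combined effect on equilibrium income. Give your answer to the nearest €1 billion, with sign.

Expenditure multiplier = 1/(1 − MPC) = 1/(1 − 0.46) = 1/0.54 ≈ 1.852.
ΔG contributes k·ΔG = (+€385 billion) / 0.54 ≈ +€713 billion.
ΔT of +€385 billion changes first-round spending by −c·ΔT = −€177.1 billion, contributing k·(−c·ΔT) = (−€177.1 billion) / 0.54 ≈ −€328 billion.
With ΔG = ΔT and no other leakages, the balanced-budget multiplier is 1, so ΔY = ΔG = +€385 billion.

+€385 billion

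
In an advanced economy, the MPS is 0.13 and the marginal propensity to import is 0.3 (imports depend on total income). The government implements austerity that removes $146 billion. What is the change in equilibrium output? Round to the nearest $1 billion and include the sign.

MPC = 1 − MPS = 1 − 0.13 = 0.87.
Expenditure multiplier = 1/(1 − c + m) = 1/(1 − 0.87 + 0.3) = 1/0.43 ≈ 2.326.
ΔY = k × ΔG = (−$146 billion) / 0.43 ≈ −$340 billion.

−$340 billion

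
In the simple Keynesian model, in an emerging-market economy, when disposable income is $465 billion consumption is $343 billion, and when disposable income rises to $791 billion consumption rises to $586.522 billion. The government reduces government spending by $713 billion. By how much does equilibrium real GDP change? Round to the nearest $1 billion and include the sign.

−$2,818 billion

MPC = ΔC/ΔYd = (586.522 − 343)/(791 − 465) = 243.522/326 = 0.747.
Spending multiplier = 1/(1 − MPC) = 1/(1 − 0.747) = 1/0.253 ≈ 3.953.
ΔY = k × ΔG = (−$713 billion) / 0.253 ≈ −$2,818 billion.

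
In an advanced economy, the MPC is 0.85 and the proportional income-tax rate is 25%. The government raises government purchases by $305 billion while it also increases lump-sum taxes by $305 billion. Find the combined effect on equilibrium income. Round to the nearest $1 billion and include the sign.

Expenditure multiplier = 1/(1 − c(1−t)) = 1/(1 − 0.85×0.75) = 1/0.3625 ≈ 2.759.
ΔG contributes k·ΔG = (+$305 billion) / 0.3625 ≈ +$841.4 billion.
ΔT of +$305 billion changes first-round spending by −c·ΔT = −$259.25 billion, contributing k·(−c·ΔT) = (−$259.25 billion) / 0.3625 ≈ −$715.2 billion.
Net ΔY = k(ΔG − c·ΔT) = (+$45.75 billion) / 0.3625 ≈ +$126 billion.

+$126 billion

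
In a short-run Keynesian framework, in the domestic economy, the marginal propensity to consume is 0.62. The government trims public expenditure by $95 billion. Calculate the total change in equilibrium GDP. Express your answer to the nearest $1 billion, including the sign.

Spending multiplier = 1/(1 − MPC) = 1/(1 − 0.62) = 1/0.38 ≈ 2.632.
ΔY = k × ΔG = (−$95 billion) / 0.38 = −$250 billion.

−$250 billion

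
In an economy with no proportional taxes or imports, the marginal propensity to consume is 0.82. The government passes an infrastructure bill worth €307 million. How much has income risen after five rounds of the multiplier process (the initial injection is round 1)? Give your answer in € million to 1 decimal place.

Round 1 adds ΔG = €307 million; each later round is MPC = 0.82 times the previous.
After 5 rounds: 307 + 251.74 + 206.4268 + 169.269976 + 138.80138032 = ΔG·(1 − c^5)/(1 − c) = 307 × (1 − 0.3707398432)/0.18 ≈ €1,073.2 million.

€1,073.2 million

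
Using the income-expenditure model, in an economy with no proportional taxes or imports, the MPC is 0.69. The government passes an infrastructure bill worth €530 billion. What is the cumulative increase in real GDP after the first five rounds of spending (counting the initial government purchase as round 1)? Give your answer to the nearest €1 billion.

€1,442 billion

Round 1 adds ΔG = €530 billion; each later round is MPC = 0.69 times the previous.
After 5 rounds: 530 + 365.7 + 252.333 + 174.10977 + 120.1357413 = ΔG·(1 − c^5)/(1 − c) = 530 × (1 − 0.1564031349)/0.31 ≈ €1,442 billion.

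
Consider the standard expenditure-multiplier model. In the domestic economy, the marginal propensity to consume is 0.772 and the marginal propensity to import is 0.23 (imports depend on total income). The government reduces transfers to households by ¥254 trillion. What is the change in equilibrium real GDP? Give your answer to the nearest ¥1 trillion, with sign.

−¥428 trillion

The transfer change shifts disposable income by −¥254 trillion, so first-round consumption changes by c·ΔTR = 0.772 × (−¥254 trillion) = −¥196.088 trillion.
Expenditure multiplier = 1/(1 − c + m) = 1/(1 − 0.772 + 0.23) = 1/0.458 ≈ 2.183.
The transfer multiplier is c × k ≈ 1.686, so ΔY = k × (c·ΔTR) = (−¥196.088 trillion) / 0.458 ≈ −¥428 trillion.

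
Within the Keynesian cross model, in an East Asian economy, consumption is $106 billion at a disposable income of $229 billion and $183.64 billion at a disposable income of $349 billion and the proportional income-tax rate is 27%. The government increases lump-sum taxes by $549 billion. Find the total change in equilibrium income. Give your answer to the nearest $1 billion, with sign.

MPC = ΔC/ΔYd = (183.64 − 106)/(349 − 229) = 77.64/120 = 0.647.
A lump-sum tax change of +$549 billion shifts disposable income by −$549 billion; first-round consumption changes by −c × ΔT = −0.647 × (+$549 billion) = −$355.203 billion.
Expenditure multiplier = 1/(1 − c(1−t)) = 1/(1 − 0.647×0.73) = 1/0.52769 ≈ 1.895.
The tax multiplier is −c × k ≈ −1.226, so ΔY = k × (−c·ΔT) = (−$355.203 billion) / 0.52769 ≈ −$673 billion.

−$673 billion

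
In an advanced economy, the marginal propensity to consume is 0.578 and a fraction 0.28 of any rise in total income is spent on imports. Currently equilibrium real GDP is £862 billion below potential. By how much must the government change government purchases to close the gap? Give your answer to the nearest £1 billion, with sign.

+£605 billion

Spending multiplier = 1/(1 − c + m) = 1/(1 − 0.578 + 0.28) = 1/0.702 ≈ 1.425.
Need ΔY = +£862 billion, so ΔG = ΔY/k = (+£862 billion) × 0.702 ≈ +£605 billion.
The government should increase government purchases by £605 billion.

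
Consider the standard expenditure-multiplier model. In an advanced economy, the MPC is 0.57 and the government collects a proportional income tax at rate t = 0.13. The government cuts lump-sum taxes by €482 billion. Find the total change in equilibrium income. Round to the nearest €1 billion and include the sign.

A lump-sum tax change of −€482 billion shifts disposable income by +€482 billion; first-round consumption changes by −c × ΔT = −0.57 × (−€482 billion) = +€274.74 billion.
Expenditure multiplier = 1/(1 − c(1−t)) = 1/(1 − 0.57×0.87) = 1/0.5041 ≈ 1.984.
The tax multiplier is −c × k ≈ −1.131, so ΔY = k × (−c·ΔT) = (+€274.74 billion) / 0.5041 ≈ +€545 billion.

+€545 billion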